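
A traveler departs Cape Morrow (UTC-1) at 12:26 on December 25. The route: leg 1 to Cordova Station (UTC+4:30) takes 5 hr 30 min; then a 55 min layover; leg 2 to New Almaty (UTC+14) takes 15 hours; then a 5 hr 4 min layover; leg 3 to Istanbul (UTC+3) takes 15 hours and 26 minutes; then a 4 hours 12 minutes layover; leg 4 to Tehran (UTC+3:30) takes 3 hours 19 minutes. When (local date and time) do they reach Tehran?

Convert departure to UTC: 12:26 + 1:00 = 13:26 UTC on Dec 25.
Add 5 hours and 30 minutes leg 1 → 18:56 UTC.
Add 55 minutes layover in Cordova Station → 19:51 UTC.
Add 15 hours leg 2 → 10:51 UTC (Dec 26).
Add 5 hours 4 minutes layover in New Almaty → 15:55 UTC.
Add 15 hours 26 minutes leg 3 → 07:21 UTC (Dec 27).
Add 4 hours 12 minutes layover in Istanbul → 11:33 UTC.
Add 3 hours 19 minutes leg 4 → 14:52 UTC.
Tehran is UTC+3:30, so local arrival = 14:52 + 3:30 = 18:22 on Dec 27.

18:22 on Dec 27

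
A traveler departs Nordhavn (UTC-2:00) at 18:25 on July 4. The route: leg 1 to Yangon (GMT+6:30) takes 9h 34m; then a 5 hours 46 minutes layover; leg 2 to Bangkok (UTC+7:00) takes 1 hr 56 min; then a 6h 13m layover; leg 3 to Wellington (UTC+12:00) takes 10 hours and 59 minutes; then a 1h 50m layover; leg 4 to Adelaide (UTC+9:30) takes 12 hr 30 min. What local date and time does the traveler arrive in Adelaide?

06:43 on Jul 7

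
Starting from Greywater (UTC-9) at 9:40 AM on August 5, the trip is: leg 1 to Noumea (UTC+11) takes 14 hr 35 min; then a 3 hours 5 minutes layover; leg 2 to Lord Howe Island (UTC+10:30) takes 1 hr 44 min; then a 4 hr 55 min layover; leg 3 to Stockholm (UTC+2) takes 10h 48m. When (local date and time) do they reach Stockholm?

7:47 AM on Aug 7

Convert departure to UTC: 9:40 AM + 9:00 = 6:40 PM UTC on Aug 5.
Add 14 hours and 35 minutes leg 1 → 9:15 AM UTC (Aug 6).
Add 3 hours and 5 minutes layover in Noumea → 12:20 PM UTC.
Add 1 hour and 44 minutes leg 2 → 2:04 PM UTC.
Add 4 hours and 55 minutes layover in Lord Howe Island → 6:59 PM UTC.
Add 10 hours and 48 minutes leg 3 → 5:47 AM UTC (Aug 7).
Stockholm is UTC+2:00, so local arrival = 5:47 AM + 2:00 = 7:47 AM on Aug 7.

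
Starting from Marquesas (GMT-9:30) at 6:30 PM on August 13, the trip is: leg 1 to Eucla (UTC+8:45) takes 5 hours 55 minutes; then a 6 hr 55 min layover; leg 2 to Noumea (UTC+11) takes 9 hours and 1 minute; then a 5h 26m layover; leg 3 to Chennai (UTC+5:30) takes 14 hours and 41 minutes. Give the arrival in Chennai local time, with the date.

3:28 AM on Aug 16

Convert departure to UTC: 6:30 PM + 9:30 = 4:00 AM UTC on Aug 14.
Add 5 hours 55 minutes leg 1 → 9:55 AM UTC.
Add 6 hours 55 minutes layover in Eucla → 4:50 PM UTC.
Add 9 hours and 1 minute leg 2 → 1:51 AM UTC (Aug 15).
Add 5 hours and 26 minutes layover in Noumea → 7:17 AM UTC.
Add 14 hours and 41 minutes leg 3 → 9:58 PM UTC.
Chennai is UTC+5:30, so local arrival = 9:58 PM + 5:30 = 3:28 AM on Aug 16.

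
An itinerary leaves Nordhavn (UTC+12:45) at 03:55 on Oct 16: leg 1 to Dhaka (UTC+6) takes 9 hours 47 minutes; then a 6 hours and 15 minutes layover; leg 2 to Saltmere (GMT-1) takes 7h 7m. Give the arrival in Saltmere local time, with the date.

13:19 on October 16

Convert departure to UTC: 03:55 − 12:45 = 15:10 UTC on Oct 15.
Add 9 hours and 47 minutes leg 1 → 00:57 UTC (Oct 16).
Add 6 hours and 15 minutes layover in Dhaka → 07:12 UTC.
Add 7 hours and 7 minutes leg 2 → 14:19 UTC.
Saltmere is UTC−1:00, so local arrival = 14:19 − 1:00 = 13:19 on Oct 16.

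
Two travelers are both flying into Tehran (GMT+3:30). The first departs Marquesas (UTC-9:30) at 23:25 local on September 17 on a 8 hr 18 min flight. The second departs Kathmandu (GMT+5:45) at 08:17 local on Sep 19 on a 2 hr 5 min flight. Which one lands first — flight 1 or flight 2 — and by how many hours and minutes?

the first, by 11 hours 24 minutes

Flight 1 in UTC: 23:25 + 9:30 = 08:55 on Sep 18.
+8 hours 18 minutes → arrive 17:13 UTC on Sep 18.
Flight 2 in UTC: 08:17 − 5:45 = 02:32 on Sep 19.
+2 hours 5 minutes → arrive 04:37 UTC on Sep 19.
Flight 1 lands earlier by 11 hours 24 minutes.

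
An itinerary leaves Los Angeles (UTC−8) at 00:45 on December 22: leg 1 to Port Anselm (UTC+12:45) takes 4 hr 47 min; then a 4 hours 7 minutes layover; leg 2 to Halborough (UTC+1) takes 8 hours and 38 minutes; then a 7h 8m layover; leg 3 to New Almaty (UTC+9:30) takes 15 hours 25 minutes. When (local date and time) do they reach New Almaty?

10:20 on December 24

Convert departure to UTC: 00:45 + 8:00 = 08:45 UTC on Dec 22.
Add 4 hours 47 minutes leg 1 → 13:32 UTC.
Add 4 hours and 7 minutes layover in Port Anselm → 17:39 UTC.
Add 8 hours 38 minutes leg 2 → 02:17 UTC (Dec 23).
Add 7 hours and 8 minutes layover in Halborough → 09:25 UTC.
Add 15 hours 25 minutes leg 3 → 00:50 UTC (Dec 24).
New Almaty is UTC+9:30, so local arrival = 00:50 + 9:30 = 10:20 on Dec 24.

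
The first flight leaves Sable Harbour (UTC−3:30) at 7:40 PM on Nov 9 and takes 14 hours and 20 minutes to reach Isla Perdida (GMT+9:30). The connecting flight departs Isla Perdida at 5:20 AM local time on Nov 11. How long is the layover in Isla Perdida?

6 hours 20 minutes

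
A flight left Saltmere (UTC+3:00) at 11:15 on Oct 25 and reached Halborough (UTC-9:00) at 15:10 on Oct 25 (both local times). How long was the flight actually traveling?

Halborough is 12:00 behind Saltmere.
Clock-face elapsed time (ignoring zones) is 3 hours 55 minutes.
Actual elapsed = 3 hours 55 minutes + 12:00 = 15 hours 55 minutes.

15 hours 55 minutes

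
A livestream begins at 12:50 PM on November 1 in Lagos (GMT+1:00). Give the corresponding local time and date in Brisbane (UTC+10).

9:50 PM on Nov 1

In UTC: 12:50 PM − 1:00 = 11:50 AM on Nov 1.
Brisbane is UTC+10:00: 11:50 AM + 10:00 = 9:50 PM on Nov 1.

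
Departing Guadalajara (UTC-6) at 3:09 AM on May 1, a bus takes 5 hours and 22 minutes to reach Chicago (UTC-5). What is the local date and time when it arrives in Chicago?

Convert departure to UTC: 3:09 AM + 6:00 = 9:09 AM UTC on May 1.
Add 5 hours 22 minutes travel time → 2:31 PM UTC.
Chicago is UTC−5:00, so local arrival = 2:31 PM − 5:00 = 9:31 AM on May 1.

9:31 AM on May 1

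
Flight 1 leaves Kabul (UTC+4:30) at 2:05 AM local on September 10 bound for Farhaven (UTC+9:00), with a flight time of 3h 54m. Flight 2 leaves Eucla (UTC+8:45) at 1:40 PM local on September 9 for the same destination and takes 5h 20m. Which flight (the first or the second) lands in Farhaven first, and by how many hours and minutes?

Flight 1 in UTC: 2:05 AM − 4:30 = 9:35 PM on Sep 9.
+3 hours 54 minutes → arrive 1:29 AM UTC on Sep 10.
Flight 2 in UTC: 1:40 PM − 8:45 = 4:55 AM on Sep 9.
+5 hours 20 minutes → arrive 10:15 AM UTC on Sep 9.
Flight 2 lands earlier by 15 hours 14 minutes.

the second, by 15 hours 14 minutes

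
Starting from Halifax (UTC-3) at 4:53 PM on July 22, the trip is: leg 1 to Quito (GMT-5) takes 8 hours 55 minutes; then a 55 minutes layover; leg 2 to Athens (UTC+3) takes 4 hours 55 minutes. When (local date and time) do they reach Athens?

Convert departure to UTC: 4:53 PM + 3:00 = 7:53 PM UTC on Jul 22.
Add 8 hours and 55 minutes leg 1 → 4:48 AM UTC (Jul 23).
Add 55 minutes layover in Quito → 5:43 AM UTC.
Add 4 hours and 55 minutes leg 2 → 10:38 AM UTC.
Athens is UTC+3:00, so local arrival = 10:38 AM + 3:00 = 1:38 PM on Jul 23.

1:38 PM on July 23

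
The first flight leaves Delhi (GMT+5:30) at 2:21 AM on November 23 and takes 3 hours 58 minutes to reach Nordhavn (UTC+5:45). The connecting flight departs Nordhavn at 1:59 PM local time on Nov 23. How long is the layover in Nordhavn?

Convert departure to UTC: 2:21 AM − 5:30 = 8:51 PM UTC on Nov 22.
Add 3 hours 58 minutes flight time → 12:49 AM UTC (Nov 23).
Nordhavn is UTC+5:45, so local arrival = 12:49 AM + 5:45 = 6:34 AM on Nov 23.
Layover = 1:59 PM − 6:34 AM = 7 hours 25 minutes.

7 hours 25 minutes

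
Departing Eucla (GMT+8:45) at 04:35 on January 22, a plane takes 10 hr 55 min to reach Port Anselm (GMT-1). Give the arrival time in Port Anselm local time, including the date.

05:45 on January 22

Port Anselm is 9:45 behind Eucla.
After 10 hours 55 minutes it is 15:30 in Eucla.
Shift by the zone difference: 15:30 − 9:45 = 05:45 on Jan 22 in Port Anselm.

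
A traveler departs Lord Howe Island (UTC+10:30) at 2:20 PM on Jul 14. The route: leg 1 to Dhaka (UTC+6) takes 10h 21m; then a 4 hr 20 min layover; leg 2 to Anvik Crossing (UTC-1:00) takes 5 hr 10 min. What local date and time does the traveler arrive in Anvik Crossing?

Convert departure to UTC: 2:20 PM − 10:30 = 3:50 AM UTC on Jul 14.
Add 10 hours 21 minutes leg 1 → 2:11 PM UTC.
Add 4 hours and 20 minutes layover in Dhaka → 6:31 PM UTC.
Add 5 hours and 10 minutes leg 2 → 11:41 PM UTC.
Anvik Crossing is UTC−1:00, so local arrival = 11:41 PM − 1:00 = 10:41 PM on Jul 14.

10:41 PM on July 14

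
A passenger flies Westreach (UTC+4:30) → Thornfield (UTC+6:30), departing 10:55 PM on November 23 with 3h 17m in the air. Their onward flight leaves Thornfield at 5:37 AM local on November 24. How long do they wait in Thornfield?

Convert departure to UTC: 10:55 PM − 4:30 = 6:25 PM UTC on Nov 23.
Add 3 hours and 17 minutes flight time → 9:42 PM UTC.
Thornfield is UTC+6:30, so local arrival = 9:42 PM + 6:30 = 4:12 AM on Nov 24.
Layover = 5:37 AM − 4:12 AM = 1 hour 25 minutes.

1 hour 25 minutes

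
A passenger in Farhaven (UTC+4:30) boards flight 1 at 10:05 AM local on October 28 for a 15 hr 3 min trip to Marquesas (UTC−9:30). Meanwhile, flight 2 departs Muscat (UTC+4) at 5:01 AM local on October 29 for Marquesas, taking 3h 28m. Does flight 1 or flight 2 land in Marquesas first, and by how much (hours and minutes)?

Flight 1 in UTC: 10:05 AM − 4:30 = 5:35 AM on Oct 28.
+15 hours and 3 minutes → arrive 8:38 PM UTC on Oct 28.
Flight 2 in UTC: 5:01 AM − 4:00 = 1:01 AM on Oct 29.
+3 hours 28 minutes → arrive 4:29 AM UTC on Oct 29.
Flight 1 lands earlier by 7 hours 51 minutes.

the first, by 7 hours 51 minutes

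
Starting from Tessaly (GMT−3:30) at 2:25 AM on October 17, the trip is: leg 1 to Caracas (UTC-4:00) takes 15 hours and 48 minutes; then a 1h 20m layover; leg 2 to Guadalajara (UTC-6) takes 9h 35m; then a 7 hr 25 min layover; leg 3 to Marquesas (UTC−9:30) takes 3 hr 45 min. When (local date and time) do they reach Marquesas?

10:18 AM on October 18

Convert departure to UTC: 2:25 AM + 3:30 = 5:55 AM UTC on Oct 17.
Add 15 hours and 48 minutes leg 1 → 9:43 PM UTC.
Add 1 hour and 20 minutes layover in Caracas → 11:03 PM UTC.
Add 9 hours 35 minutes leg 2 → 8:38 AM UTC (Oct 18).
Add 7 hours 25 minutes layover in Guadalajara → 4:03 PM UTC.
Add 3 hours and 45 minutes leg 3 → 7:48 PM UTC.
Marquesas is UTC−9:30, so local arrival = 7:48 PM − 9:30 = 10:18 AM on Oct 18.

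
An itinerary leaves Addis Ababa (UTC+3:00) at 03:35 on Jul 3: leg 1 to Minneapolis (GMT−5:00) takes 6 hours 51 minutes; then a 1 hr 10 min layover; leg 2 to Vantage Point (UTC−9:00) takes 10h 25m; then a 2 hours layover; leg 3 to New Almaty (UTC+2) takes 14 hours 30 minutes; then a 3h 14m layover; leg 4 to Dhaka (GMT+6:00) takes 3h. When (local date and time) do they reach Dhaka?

Convert departure to UTC: 03:35 − 3:00 = 00:35 UTC on Jul 3.
Add 6 hours and 51 minutes leg 1 → 07:26 UTC.
Add 1 hour and 10 minutes layover in Minneapolis → 08:36 UTC.
Add 10 hours 25 minutes leg 2 → 19:01 UTC.
Add 2 hours layover in Vantage Point → 21:01 UTC.
Add 14 hours 30 minutes leg 3 → 11:31 UTC (Jul 4).
Add 3 hours and 14 minutes layover in New Almaty → 14:45 UTC.
Add 3 hours leg 4 → 17:45 UTC.
Dhaka is UTC+6:00, so local arrival = 17:45 + 6:00 = 23:45 on Jul 4.

23:45 on July 4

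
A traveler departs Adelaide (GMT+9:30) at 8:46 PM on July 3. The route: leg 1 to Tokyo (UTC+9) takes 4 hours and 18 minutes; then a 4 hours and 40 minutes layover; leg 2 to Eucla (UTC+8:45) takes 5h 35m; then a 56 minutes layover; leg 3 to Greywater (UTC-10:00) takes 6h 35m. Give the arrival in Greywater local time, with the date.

11:20 PM on July 3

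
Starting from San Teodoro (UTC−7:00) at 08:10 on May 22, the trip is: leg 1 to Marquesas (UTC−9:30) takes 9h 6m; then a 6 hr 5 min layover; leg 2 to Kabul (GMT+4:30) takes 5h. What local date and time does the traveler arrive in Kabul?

15:51 on May 23

Convert departure to UTC: 08:10 + 7:00 = 15:10 UTC on May 22.
Add 9 hours and 6 minutes leg 1 → 00:16 UTC (May 23).
Add 6 hours and 5 minutes layover in Marquesas → 06:21 UTC.
Add 5 hours leg 2 → 11:21 UTC.
Kabul is UTC+4:30, so local arrival = 11:21 + 4:30 = 15:51 on May 23.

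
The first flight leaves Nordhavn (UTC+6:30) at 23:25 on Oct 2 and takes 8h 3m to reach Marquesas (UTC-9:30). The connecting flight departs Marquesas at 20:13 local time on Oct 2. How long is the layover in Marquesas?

4 hours 45 minutes

Convert departure to UTC: 23:25 − 6:30 = 16:55 UTC on Oct 2.
Add 8 hours and 3 minutes flight time → 00:58 UTC (Oct 3).
Marquesas is UTC−9:30, so local arrival = 00:58 − 9:30 = 15:28 on Oct 2.
Layover = 20:13 − 15:28 = 4 hours 45 minutes.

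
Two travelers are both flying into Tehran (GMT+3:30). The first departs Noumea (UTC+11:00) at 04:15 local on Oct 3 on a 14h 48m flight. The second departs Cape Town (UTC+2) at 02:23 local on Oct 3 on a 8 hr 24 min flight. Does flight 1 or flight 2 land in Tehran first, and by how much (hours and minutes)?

the first, by 44 minutes

Flight 1 in UTC: 04:15 − 11:00 = 17:15 on Oct 2.
+14 hours and 48 minutes → arrive 08:03 UTC on Oct 3.
Flight 2 in UTC: 02:23 − 2:00 = 00:23 on Oct 3.
+8 hours and 24 minutes → arrive 08:47 UTC on Oct 3.
Flight 1 lands earlier by 44 minutes.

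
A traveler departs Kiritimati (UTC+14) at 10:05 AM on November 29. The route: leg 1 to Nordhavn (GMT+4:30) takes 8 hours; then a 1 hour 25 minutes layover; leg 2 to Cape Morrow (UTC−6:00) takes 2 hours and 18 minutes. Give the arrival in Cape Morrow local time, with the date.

1:48 AM on Nov 29

Convert departure to UTC: 10:05 AM − 14:00 = 8:05 PM UTC on Nov 28.
Add 8 hours leg 1 → 4:05 AM UTC (Nov 29).
Add 1 hour and 25 minutes layover in Nordhavn → 5:30 AM UTC.
Add 2 hours 18 minutes leg 2 → 7:48 AM UTC.
Cape Morrow is UTC−6:00, so local arrival = 7:48 AM − 6:00 = 1:48 AM on Nov 29.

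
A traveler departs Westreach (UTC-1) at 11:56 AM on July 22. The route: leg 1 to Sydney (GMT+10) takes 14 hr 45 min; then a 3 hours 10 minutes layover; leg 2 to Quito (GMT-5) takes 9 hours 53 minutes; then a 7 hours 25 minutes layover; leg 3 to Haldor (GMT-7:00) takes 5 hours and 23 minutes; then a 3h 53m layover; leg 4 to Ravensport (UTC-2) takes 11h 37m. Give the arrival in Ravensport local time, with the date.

Convert departure to UTC: 11:56 AM + 1:00 = 12:56 PM UTC on Jul 22.
Add 14 hours 45 minutes leg 1 → 3:41 AM UTC (Jul 23).
Add 3 hours 10 minutes layover in Sydney → 6:51 AM UTC.
Add 9 hours 53 minutes leg 2 → 4:44 PM UTC.
Add 7 hours and 25 minutes layover in Quito → 12:09 AM UTC (Jul 24).
Add 5 hours 23 minutes leg 3 → 5:32 AM UTC.
Add 3 hours and 53 minutes layover in Haldor → 9:25 AM UTC.
Add 11 hours 37 minutes leg 4 → 9:02 PM UTC.
Ravensport is UTC−2:00, so local arrival = 9:02 PM − 2:00 = 7:02 PM on Jul 24.

7:02 PM on Jul 24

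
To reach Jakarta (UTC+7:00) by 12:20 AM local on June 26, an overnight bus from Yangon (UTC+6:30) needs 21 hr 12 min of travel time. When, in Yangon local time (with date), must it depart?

2:38 AM on June 25

Target arrival in UTC: 12:20 AM − 7:00 = 5:20 PM on Jun 25.
Subtract 21 hours and 12 minutes → departure 8:08 PM UTC on Jun 24.
Yangon is UTC+6:30: 8:08 PM + 6:30 = 2:38 AM on Jun 25.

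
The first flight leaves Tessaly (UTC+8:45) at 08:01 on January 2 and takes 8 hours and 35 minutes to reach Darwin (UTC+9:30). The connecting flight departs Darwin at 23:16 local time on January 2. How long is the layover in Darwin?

5 hours 55 minutes

Convert departure to UTC: 08:01 − 8:45 = 23:16 UTC on Jan 1.
Add 8 hours 35 minutes flight time → 07:51 UTC (Jan 2).
Darwin is UTC+9:30, so local arrival = 07:51 + 9:30 = 17:21 on Jan 2.
Layover = 23:16 − 17:21 = 5 hours 55 minutes.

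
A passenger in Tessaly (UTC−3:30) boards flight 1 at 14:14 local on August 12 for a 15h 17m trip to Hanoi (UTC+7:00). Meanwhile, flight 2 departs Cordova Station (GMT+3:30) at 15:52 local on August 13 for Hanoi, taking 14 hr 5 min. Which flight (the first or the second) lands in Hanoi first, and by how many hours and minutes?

Flight 1 in UTC: 14:14 + 3:30 = 17:44 on Aug 12.
+15 hours and 17 minutes → arrive 09:01 UTC on Aug 13.
Flight 2 in UTC: 15:52 − 3:30 = 12:22 on Aug 13.
+14 hours 5 minutes → arrive 02:27 UTC on Aug 14.
Flight 1 lands earlier by 17 hours 26 minutes.

the first, by 17 hours 26 minutes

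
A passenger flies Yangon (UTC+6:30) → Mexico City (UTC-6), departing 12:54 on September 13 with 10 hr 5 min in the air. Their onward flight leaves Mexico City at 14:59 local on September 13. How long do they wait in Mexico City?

Convert departure to UTC: 12:54 − 6:30 = 06:24 UTC on Sep 13.
Add 10 hours 5 minutes flight time → 16:29 UTC.
Mexico City is UTC−6:00, so local arrival = 16:29 − 6:00 = 10:29 on Sep 13.
Layover = 14:59 − 10:29 = 4 hours 30 minutes.

4 hours 30 minutes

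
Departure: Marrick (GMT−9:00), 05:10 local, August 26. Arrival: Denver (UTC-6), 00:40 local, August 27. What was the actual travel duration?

16 hours 30 minutes

Departure in UTC: 05:10 + 9:00 = 14:10 on Aug 26.
Arrival in UTC: 00:40 + 6:00 = 06:40 on Aug 27.
Elapsed = 06:40 − 14:10 (+1 day) = 16 hours 30 minutes.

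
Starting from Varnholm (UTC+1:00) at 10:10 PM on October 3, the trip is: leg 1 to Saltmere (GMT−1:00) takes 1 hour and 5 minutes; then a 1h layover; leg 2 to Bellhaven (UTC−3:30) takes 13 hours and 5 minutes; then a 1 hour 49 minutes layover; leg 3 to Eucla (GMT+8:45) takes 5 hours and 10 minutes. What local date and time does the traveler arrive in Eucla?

4:04 AM on October 5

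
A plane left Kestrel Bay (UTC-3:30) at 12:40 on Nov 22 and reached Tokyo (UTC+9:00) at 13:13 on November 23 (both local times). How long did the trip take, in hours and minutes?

Tokyo is 12:30 ahead of Kestrel Bay.
Clock-face elapsed time (ignoring zones) is 24 hours 33 minutes.
Actual elapsed = 24 hours 33 minutes − 12:30 = 12 hours 3 minutes.

12 hours 3 minutes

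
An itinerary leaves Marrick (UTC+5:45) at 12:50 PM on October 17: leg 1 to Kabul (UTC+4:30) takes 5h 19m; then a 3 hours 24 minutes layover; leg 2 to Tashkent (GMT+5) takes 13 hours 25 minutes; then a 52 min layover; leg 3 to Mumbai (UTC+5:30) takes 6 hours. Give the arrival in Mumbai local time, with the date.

5:35 PM on October 18

Convert departure to UTC: 12:50 PM − 5:45 = 7:05 AM UTC on Oct 17.
Add 5 hours 19 minutes leg 1 → 12:24 PM UTC.
Add 3 hours and 24 minutes layover in Kabul → 3:48 PM UTC.
Add 13 hours 25 minutes leg 2 → 5:13 AM UTC (Oct 18).
Add 52 minutes layover in Tashkent → 6:05 AM UTC.
Add 6 hours leg 3 → 12:05 PM UTC.
Mumbai is UTC+5:30, so local arrival = 12:05 PM + 5:30 = 5:35 PM on Oct 18.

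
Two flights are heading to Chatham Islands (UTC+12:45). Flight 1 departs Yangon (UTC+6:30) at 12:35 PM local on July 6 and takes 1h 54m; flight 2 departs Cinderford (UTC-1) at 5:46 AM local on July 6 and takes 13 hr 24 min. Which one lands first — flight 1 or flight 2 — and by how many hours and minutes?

Flight 1 in UTC: 12:35 PM − 6:30 = 6:05 AM on Jul 6.
+1 hour and 54 minutes → arrive 7:59 AM UTC on Jul 6.
Flight 2 in UTC: 5:46 AM + 1:00 = 6:46 AM on Jul 6.
+13 hours and 24 minutes → arrive 8:10 PM UTC on Jul 6.
Flight 1 lands earlier by 12 hours 11 minutes.

the first, by 12 hours 11 minutes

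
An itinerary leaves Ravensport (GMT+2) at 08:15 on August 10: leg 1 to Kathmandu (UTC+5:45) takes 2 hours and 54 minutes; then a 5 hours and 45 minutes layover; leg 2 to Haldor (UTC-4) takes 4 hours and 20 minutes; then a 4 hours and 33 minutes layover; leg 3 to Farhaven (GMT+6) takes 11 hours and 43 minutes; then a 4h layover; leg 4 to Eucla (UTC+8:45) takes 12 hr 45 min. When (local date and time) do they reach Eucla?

Convert departure to UTC: 08:15 − 2:00 = 06:15 UTC on Aug 10.
Add 2 hours and 54 minutes leg 1 → 09:09 UTC.
Add 5 hours and 45 minutes layover in Kathmandu → 14:54 UTC.
Add 4 hours and 20 minutes leg 2 → 19:14 UTC.
Add 4 hours and 33 minutes layover in Haldor → 23:47 UTC.
Add 11 hours and 43 minutes leg 3 → 11:30 UTC (Aug 11).
Add 4 hours layover in Farhaven → 15:30 UTC.
Add 12 hours 45 minutes leg 4 → 04:15 UTC (Aug 12).
Eucla is UTC+8:45, so local arrival = 04:15 + 8:45 = 13:00 on Aug 12.

13:00 on Aug 12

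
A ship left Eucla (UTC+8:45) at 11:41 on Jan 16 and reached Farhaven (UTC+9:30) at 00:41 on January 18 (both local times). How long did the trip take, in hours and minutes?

36 hours 15 minutes

Farhaven is 0:45 ahead of Eucla.
Clock-face elapsed time (ignoring zones) is 37 hours.
Actual elapsed = 37 hours − 0:45 = 36 hours 15 minutes.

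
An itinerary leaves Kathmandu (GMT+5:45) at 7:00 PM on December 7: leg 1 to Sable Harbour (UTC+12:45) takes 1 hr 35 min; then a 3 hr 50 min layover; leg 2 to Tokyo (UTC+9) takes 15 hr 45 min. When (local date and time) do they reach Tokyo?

7:25 PM on Dec 8

Convert departure to UTC: 7:00 PM − 5:45 = 1:15 PM UTC on Dec 7.
Add 1 hour and 35 minutes leg 1 → 2:50 PM UTC.
Add 3 hours and 50 minutes layover in Sable Harbour → 6:40 PM UTC.
Add 15 hours 45 minutes leg 2 → 10:25 AM UTC (Dec 8).
Tokyo is UTC+9:00, so local arrival = 10:25 AM + 9:00 = 7:25 PM on Dec 8.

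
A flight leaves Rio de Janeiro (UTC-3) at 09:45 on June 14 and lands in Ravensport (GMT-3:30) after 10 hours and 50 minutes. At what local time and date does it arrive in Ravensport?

20:05 on June 14

Ravensport is 0:30 behind Rio de Janeiro.
After 10 hours and 50 minutes it is 20:35 in Rio de Janeiro.
Shift by the zone difference: 20:35 − 0:30 = 20:05 on Jun 14 in Ravensport.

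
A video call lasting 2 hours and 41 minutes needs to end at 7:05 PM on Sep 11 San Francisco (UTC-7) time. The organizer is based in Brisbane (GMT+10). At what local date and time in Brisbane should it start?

9:24 AM on September 12

Target end time in UTC: 7:05 PM + 7:00 = 2:05 AM on Sep 12.
Subtract 2 hours and 41 minutes → start 11:24 PM UTC on Sep 11.
Brisbane is UTC+10:00: 11:24 PM + 10:00 = 9:24 AM on Sep 12.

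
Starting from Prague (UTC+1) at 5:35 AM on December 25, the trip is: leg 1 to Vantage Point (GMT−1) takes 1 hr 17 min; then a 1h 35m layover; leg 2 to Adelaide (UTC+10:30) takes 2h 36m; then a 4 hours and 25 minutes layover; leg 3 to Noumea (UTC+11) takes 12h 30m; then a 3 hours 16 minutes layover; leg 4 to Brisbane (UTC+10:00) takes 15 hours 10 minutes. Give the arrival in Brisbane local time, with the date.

7:24 AM on December 27

Convert departure to UTC: 5:35 AM − 1:00 = 4:35 AM UTC on Dec 25.
Add 1 hour and 17 minutes leg 1 → 5:52 AM UTC.
Add 1 hour 35 minutes layover in Vantage Point → 7:27 AM UTC.
Add 2 hours 36 minutes leg 2 → 10:03 AM UTC.
Add 4 hours and 25 minutes layover in Adelaide → 2:28 PM UTC.
Add 12 hours and 30 minutes leg 3 → 2:58 AM UTC (Dec 26).
Add 3 hours and 16 minutes layover in Noumea → 6:14 AM UTC.
Add 15 hours 10 minutes leg 4 → 9:24 PM UTC.
Brisbane is UTC+10:00, so local arrival = 9:24 PM + 10:00 = 7:24 AM on Dec 27.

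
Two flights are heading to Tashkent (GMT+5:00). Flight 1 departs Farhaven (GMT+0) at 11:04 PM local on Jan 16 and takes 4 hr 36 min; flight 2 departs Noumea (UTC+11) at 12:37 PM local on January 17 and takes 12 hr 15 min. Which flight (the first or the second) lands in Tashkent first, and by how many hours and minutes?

Flight 1 departs at 11:04 PM UTC (Jan 16).
+4 hours and 36 minutes → arrive 3:40 AM UTC on Jan 17.
Flight 2 in UTC: 12:37 PM − 11:00 = 1:37 AM on Jan 17.
+12 hours and 15 minutes → arrive 1:52 PM UTC on Jan 17.
Flight 1 lands earlier by 10 hours 12 minutes.

the first, by 10 hours 12 minutes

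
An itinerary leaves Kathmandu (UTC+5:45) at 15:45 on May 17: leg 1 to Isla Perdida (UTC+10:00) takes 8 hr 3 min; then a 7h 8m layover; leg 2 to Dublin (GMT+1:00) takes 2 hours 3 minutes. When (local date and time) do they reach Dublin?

04:14 on May 18

Convert departure to UTC: 15:45 − 5:45 = 10:00 UTC on May 17.
Add 8 hours 3 minutes leg 1 → 18:03 UTC.
Add 7 hours and 8 minutes layover in Isla Perdida → 01:11 UTC (May 18).
Add 2 hours and 3 minutes leg 2 → 03:14 UTC.
Dublin is UTC+1:00, so local arrival = 03:14 + 1:00 = 04:14 on May 18.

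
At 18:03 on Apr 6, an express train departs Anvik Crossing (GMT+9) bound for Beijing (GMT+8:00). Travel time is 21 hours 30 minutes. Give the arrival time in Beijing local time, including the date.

14:33 on Apr 7

Convert departure to UTC: 18:03 − 9:00 = 09:03 UTC on Apr 6.
Add 21 hours and 30 minutes travel time → 06:33 UTC (Apr 7).
Beijing is UTC+8:00, so local arrival = 06:33 + 8:00 = 14:33 on Apr 7.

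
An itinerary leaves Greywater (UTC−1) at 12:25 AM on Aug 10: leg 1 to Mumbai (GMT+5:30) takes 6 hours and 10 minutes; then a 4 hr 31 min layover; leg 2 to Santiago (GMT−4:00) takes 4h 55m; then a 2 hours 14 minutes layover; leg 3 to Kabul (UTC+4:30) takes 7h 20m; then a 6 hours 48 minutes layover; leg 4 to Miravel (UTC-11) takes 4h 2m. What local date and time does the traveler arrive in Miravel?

Convert departure to UTC: 12:25 AM + 1:00 = 1:25 AM UTC on Aug 10.
Add 6 hours 10 minutes leg 1 → 7:35 AM UTC.
Add 4 hours and 31 minutes layover in Mumbai → 12:06 PM UTC.
Add 4 hours and 55 minutes leg 2 → 5:01 PM UTC.
Add 2 hours and 14 minutes layover in Santiago → 7:15 PM UTC.
Add 7 hours 20 minutes leg 3 → 2:35 AM UTC (Aug 11).
Add 6 hours and 48 minutes layover in Kabul → 9:23 AM UTC.
Add 4 hours and 2 minutes leg 4 → 1:25 PM UTC.
Miravel is UTC−11:00, so local arrival = 1:25 PM − 11:00 = 2:25 AM on Aug 11.

2:25 AM on August 11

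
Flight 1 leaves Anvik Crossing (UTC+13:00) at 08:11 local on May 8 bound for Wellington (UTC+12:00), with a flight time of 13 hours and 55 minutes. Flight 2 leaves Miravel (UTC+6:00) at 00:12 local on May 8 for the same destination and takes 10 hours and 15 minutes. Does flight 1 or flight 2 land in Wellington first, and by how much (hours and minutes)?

Flight 1 in UTC: 08:11 − 13:00 = 19:11 on May 7.
+13 hours 55 minutes → arrive 09:06 UTC on May 8.
Flight 2 in UTC: 00:12 − 6:00 = 18:12 on May 7.
+10 hours and 15 minutes → arrive 04:27 UTC on May 8.
Flight 2 lands earlier by 4 hours 39 minutes.

the second, by 4 hours 39 minutes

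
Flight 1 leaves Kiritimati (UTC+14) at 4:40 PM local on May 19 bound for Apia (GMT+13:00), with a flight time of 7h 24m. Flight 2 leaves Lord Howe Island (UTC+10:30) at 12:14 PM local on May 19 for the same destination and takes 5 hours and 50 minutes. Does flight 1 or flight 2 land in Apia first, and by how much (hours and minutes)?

the second, by 2 hours 30 minutes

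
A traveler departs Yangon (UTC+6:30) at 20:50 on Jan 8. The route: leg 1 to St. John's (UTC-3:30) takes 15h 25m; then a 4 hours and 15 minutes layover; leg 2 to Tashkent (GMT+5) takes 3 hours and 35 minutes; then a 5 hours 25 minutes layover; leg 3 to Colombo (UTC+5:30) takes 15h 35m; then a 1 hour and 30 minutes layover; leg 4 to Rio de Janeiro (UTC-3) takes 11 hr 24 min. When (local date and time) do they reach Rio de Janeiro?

Convert departure to UTC: 20:50 − 6:30 = 14:20 UTC on Jan 8.
Add 15 hours 25 minutes leg 1 → 05:45 UTC (Jan 9).
Add 4 hours 15 minutes layover in St. John's → 10:00 UTC.
Add 3 hours 35 minutes leg 2 → 13:35 UTC.
Add 5 hours 25 minutes layover in Tashkent → 19:00 UTC.
Add 15 hours 35 minutes leg 3 → 10:35 UTC (Jan 10).
Add 1 hour and 30 minutes layover in Colombo → 12:05 UTC.
Add 11 hours 24 minutes leg 4 → 23:29 UTC.
Rio de Janeiro is UTC−3:00, so local arrival = 23:29 − 3:00 = 20:29 on Jan 10.

20:29 on January 10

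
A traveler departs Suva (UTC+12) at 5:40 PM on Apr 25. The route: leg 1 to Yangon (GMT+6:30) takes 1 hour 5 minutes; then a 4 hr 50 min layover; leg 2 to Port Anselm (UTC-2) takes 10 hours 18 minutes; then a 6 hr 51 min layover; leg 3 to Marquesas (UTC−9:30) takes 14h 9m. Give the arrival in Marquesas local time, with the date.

9:23 AM on April 26

Convert departure to UTC: 5:40 PM − 12:00 = 5:40 AM UTC on Apr 25.
Add 1 hour 5 minutes leg 1 → 6:45 AM UTC.
Add 4 hours and 50 minutes layover in Yangon → 11:35 AM UTC.
Add 10 hours and 18 minutes leg 2 → 9:53 PM UTC.
Add 6 hours and 51 minutes layover in Port Anselm → 4:44 AM UTC (Apr 26).
Add 14 hours and 9 minutes leg 3 → 6:53 PM UTC.
Marquesas is UTC−9:30, so local arrival = 6:53 PM − 9:30 = 9:23 AM on Apr 26.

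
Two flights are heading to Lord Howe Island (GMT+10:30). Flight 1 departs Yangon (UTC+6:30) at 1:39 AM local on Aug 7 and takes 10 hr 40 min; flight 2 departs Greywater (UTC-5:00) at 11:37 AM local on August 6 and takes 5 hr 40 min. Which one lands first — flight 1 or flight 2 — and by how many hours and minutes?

the second, by 7 hours 32 minutes

Flight 1 in UTC: 1:39 AM − 6:30 = 7:09 PM on Aug 6.
+10 hours and 40 minutes → arrive 5:49 AM UTC on Aug 7.
Flight 2 in UTC: 11:37 AM + 5:00 = 4:37 PM on Aug 6.
+5 hours and 40 minutes → arrive 10:17 PM UTC on Aug 6.
Flight 2 lands earlier by 7 hours 32 minutes.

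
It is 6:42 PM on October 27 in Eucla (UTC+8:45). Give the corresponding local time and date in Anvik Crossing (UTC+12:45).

10:42 PM on Oct 27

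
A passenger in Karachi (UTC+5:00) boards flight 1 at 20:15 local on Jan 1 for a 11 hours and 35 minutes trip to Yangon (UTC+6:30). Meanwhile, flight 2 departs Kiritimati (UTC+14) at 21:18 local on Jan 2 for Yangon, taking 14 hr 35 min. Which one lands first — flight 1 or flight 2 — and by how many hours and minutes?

the first, by 19 hours 3 minutes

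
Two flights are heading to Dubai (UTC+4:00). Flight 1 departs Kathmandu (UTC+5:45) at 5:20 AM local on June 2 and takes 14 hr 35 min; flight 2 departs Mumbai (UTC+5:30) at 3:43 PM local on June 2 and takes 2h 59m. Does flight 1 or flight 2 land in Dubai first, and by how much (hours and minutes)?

the second, by 58 minutes

Flight 1 in UTC: 5:20 AM − 5:45 = 11:35 PM on Jun 1.
+14 hours and 35 minutes → arrive 2:10 PM UTC on Jun 2.
Flight 2 in UTC: 3:43 PM − 5:30 = 10:13 AM on Jun 2.
+2 hours and 59 minutes → arrive 1:12 PM UTC on Jun 2.
Flight 2 lands earlier by 58 minutes.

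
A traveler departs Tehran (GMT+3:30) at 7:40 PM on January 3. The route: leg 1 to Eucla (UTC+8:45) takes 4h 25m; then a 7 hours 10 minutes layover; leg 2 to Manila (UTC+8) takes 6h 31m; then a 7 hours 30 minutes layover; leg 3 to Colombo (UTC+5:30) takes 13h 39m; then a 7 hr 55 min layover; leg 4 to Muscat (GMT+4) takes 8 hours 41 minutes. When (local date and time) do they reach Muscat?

Convert departure to UTC: 7:40 PM − 3:30 = 4:10 PM UTC on Jan 3.
Add 4 hours and 25 minutes leg 1 → 8:35 PM UTC.
Add 7 hours 10 minutes layover in Eucla → 3:45 AM UTC (Jan 4).
Add 6 hours and 31 minutes leg 2 → 10:16 AM UTC.
Add 7 hours 30 minutes layover in Manila → 5:46 PM UTC.
Add 13 hours 39 minutes leg 3 → 7:25 AM UTC (Jan 5).
Add 7 hours and 55 minutes layover in Colombo → 3:20 PM UTC.
Add 8 hours 41 minutes leg 4 → 12:01 AM UTC (Jan 6).
Muscat is UTC+4:00, so local arrival = 12:01 AM + 4:00 = 4:01 AM on Jan 6.

4:01 AM on Jan 6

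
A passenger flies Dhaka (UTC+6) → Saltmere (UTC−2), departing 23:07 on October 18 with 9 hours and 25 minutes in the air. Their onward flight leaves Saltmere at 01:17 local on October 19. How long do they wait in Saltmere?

45 minutes

Convert departure to UTC: 23:07 − 6:00 = 17:07 UTC on Oct 18.
Add 9 hours 25 minutes flight time → 02:32 UTC (Oct 19).
Saltmere is UTC−2:00, so local arrival = 02:32 − 2:00 = 00:32 on Oct 19.
Layover = 01:17 − 00:32 = 45 minutes.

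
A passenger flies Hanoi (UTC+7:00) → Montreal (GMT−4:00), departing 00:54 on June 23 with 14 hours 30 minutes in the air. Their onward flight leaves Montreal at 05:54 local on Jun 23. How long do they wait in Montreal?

1 hour 30 minutes

Convert departure to UTC: 00:54 − 7:00 = 17:54 UTC on Jun 22.
Add 14 hours and 30 minutes flight time → 08:24 UTC (Jun 23).
Montreal is UTC−4:00, so local arrival = 08:24 − 4:00 = 04:24 on Jun 23.
Layover = 05:54 − 04:24 = 1 hour 30 minutes.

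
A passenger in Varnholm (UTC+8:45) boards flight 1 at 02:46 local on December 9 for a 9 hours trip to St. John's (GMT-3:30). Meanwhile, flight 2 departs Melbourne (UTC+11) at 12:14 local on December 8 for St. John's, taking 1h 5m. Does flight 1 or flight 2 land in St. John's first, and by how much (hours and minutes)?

the second, by 24 hours 42 minutes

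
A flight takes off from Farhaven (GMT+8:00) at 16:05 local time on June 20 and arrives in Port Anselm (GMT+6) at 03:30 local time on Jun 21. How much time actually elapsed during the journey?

13 hours 25 minutes

Departure in UTC: 16:05 − 8:00 = 08:05 on Jun 20.
Arrival in UTC: 03:30 − 6:00 = 21:30 on Jun 20.
Elapsed = 21:30 − 08:05 = 13 hours 25 minutes.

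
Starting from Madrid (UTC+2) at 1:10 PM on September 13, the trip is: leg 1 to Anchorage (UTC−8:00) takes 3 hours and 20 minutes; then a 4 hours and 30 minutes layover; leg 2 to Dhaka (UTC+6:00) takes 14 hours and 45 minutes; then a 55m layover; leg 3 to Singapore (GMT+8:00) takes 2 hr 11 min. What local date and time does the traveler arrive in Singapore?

8:51 PM on September 14

Convert departure to UTC: 1:10 PM − 2:00 = 11:10 AM UTC on Sep 13.
Add 3 hours 20 minutes leg 1 → 2:30 PM UTC.
Add 4 hours 30 minutes layover in Anchorage → 7:00 PM UTC.
Add 14 hours and 45 minutes leg 2 → 9:45 AM UTC (Sep 14).
Add 55 minutes layover in Dhaka → 10:40 AM UTC.
Add 2 hours 11 minutes leg 3 → 12:51 PM UTC.
Singapore is UTC+8:00, so local arrival = 12:51 PM + 8:00 = 8:51 PM on Sep 14.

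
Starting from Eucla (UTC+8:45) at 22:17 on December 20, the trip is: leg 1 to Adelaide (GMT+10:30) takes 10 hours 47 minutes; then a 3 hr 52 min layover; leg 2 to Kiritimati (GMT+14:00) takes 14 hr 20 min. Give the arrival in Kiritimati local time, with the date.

08:31 on December 22

Convert departure to UTC: 22:17 − 8:45 = 13:32 UTC on Dec 20.
Add 10 hours and 47 minutes leg 1 → 00:19 UTC (Dec 21).
Add 3 hours 52 minutes layover in Adelaide → 04:11 UTC.
Add 14 hours and 20 minutes leg 2 → 18:31 UTC.
Kiritimati is UTC+14:00, so local arrival = 18:31 + 14:00 = 08:31 on Dec 22.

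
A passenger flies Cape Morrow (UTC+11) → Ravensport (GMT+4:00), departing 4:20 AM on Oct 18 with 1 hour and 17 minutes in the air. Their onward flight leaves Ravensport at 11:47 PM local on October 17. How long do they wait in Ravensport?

1 hour 10 minutes

Convert departure to UTC: 4:20 AM − 11:00 = 5:20 PM UTC on Oct 17.
Add 1 hour and 17 minutes flight time → 6:37 PM UTC.
Ravensport is UTC+4:00, so local arrival = 6:37 PM + 4:00 = 10:37 PM on Oct 17.
Layover = 11:47 PM − 10:37 PM = 1 hour 10 minutes.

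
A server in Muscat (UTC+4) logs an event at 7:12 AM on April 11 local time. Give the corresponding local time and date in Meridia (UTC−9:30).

5:42 PM on April 10

In UTC: 7:12 AM − 4:00 = 3:12 AM on Apr 11.
Meridia is UTC−9:30: 3:12 AM − 9:30 = 5:42 PM on Apr 10.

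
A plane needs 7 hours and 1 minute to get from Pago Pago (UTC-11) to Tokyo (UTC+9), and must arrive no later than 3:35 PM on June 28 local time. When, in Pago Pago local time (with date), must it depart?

12:34 PM on June 27

Target arrival in UTC: 3:35 PM − 9:00 = 6:35 AM on Jun 28.
Subtract 7 hours 1 minute → departure 11:34 PM UTC on Jun 27.
Pago Pago is UTC−11:00: 11:34 PM − 11:00 = 12:34 PM on Jun 27.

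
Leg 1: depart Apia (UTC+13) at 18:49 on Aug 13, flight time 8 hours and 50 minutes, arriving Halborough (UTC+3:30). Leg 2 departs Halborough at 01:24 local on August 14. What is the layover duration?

Convert departure to UTC: 18:49 − 13:00 = 05:49 UTC on Aug 13.
Add 8 hours and 50 minutes flight time → 14:39 UTC.
Halborough is UTC+3:30, so local arrival = 14:39 + 3:30 = 18:09 on Aug 13.
Layover = 01:24 − 18:09 (+1 day) = 7 hours 15 minutes.

7 hours 15 minutes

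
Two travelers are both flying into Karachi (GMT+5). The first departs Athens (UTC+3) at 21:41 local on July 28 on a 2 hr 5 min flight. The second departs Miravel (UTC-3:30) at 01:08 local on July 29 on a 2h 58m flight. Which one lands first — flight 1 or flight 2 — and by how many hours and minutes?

Flight 1 in UTC: 21:41 − 3:00 = 18:41 on Jul 28.
+2 hours 5 minutes → arrive 20:46 UTC on Jul 28.
Flight 2 in UTC: 01:08 + 3:30 = 04:38 on Jul 29.
+2 hours and 58 minutes → arrive 07:36 UTC on Jul 29.
Flight 1 lands earlier by 10 hours 50 minutes.

the first, by 10 hours 50 minutes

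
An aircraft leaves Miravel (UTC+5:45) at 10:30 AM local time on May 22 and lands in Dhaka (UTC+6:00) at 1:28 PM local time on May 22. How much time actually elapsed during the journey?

2 hours 43 minutes

Departure in UTC: 10:30 AM − 5:45 = 4:45 AM on May 22.
Arrival in UTC: 1:28 PM − 6:00 = 7:28 AM on May 22.
Elapsed = 7:28 AM − 4:45 AM = 2 hours 43 minutes.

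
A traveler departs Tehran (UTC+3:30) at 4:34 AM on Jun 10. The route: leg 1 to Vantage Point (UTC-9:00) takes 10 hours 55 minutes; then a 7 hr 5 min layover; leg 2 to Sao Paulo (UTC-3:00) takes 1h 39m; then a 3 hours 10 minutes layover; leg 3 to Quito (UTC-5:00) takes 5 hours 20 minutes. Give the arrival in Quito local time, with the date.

12:13 AM on June 11

Convert departure to UTC: 4:34 AM − 3:30 = 1:04 AM UTC on Jun 10.
Add 10 hours 55 minutes leg 1 → 11:59 AM UTC.
Add 7 hours and 5 minutes layover in Vantage Point → 7:04 PM UTC.
Add 1 hour 39 minutes leg 2 → 8:43 PM UTC.
Add 3 hours 10 minutes layover in Sao Paulo → 11:53 PM UTC.
Add 5 hours 20 minutes leg 3 → 5:13 AM UTC (Jun 11).
Quito is UTC−5:00, so local arrival = 5:13 AM − 5:00 = 12:13 AM on Jun 11.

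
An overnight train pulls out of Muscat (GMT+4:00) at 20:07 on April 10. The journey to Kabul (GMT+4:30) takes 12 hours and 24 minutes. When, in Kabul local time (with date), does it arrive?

09:01 on April 11

Kabul is 0:30 ahead of Muscat.
After 12 hours and 24 minutes it is 08:31 (Apr 11) in Muscat.
Shift by the zone difference: 08:31 + 0:30 = 09:01 on Apr 11 in Kabul.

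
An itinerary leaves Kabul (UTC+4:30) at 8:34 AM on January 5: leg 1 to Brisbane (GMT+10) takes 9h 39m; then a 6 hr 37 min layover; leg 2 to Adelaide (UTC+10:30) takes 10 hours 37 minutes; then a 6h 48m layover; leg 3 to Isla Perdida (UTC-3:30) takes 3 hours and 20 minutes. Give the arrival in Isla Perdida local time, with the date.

1:35 PM on January 6

Convert departure to UTC: 8:34 AM − 4:30 = 4:04 AM UTC on Jan 5.
Add 9 hours 39 minutes leg 1 → 1:43 PM UTC.
Add 6 hours 37 minutes layover in Brisbane → 8:20 PM UTC.
Add 10 hours 37 minutes leg 2 → 6:57 AM UTC (Jan 6).
Add 6 hours and 48 minutes layover in Adelaide → 1:45 PM UTC.
Add 3 hours and 20 minutes leg 3 → 5:05 PM UTC.
Isla Perdida is UTC−3:30, so local arrival = 5:05 PM − 3:30 = 1:35 PM on Jan 6.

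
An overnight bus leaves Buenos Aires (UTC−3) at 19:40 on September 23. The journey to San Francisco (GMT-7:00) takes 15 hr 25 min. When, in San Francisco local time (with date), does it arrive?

San Francisco is 4:00 behind Buenos Aires.
After 15 hours 25 minutes it is 11:05 (Sep 24) in Buenos Aires.
Shift by the zone difference: 11:05 − 4:00 = 07:05 on Sep 24 in San Francisco.

07:05 on September 24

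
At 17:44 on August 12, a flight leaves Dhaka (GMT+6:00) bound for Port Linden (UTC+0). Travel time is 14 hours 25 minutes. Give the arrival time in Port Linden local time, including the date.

02:09 on Aug 13

Convert departure to UTC: 17:44 − 6:00 = 11:44 UTC on Aug 12.
Add 14 hours and 25 minutes travel time → 02:09 UTC (Aug 13).
Port Linden is UTC+0, so local arrival is the same: 02:09 on Aug 13.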